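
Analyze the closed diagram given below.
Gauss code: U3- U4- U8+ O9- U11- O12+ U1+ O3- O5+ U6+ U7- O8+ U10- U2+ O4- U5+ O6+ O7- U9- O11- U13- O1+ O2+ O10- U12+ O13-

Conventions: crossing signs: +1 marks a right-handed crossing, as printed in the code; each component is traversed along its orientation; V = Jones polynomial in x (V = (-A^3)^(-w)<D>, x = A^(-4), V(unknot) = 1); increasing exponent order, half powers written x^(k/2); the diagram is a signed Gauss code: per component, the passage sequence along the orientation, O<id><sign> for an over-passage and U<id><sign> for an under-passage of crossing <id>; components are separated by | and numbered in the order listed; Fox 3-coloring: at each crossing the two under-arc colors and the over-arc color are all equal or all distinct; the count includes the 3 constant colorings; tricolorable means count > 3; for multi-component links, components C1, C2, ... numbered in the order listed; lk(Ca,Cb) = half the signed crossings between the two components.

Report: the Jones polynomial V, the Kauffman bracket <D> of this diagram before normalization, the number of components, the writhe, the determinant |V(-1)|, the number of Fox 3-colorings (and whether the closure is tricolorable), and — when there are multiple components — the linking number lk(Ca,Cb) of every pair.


Jones polynomial: V(x) = x^-5 - 2x^-4 + 2x^-3 - 2x^-2 + 2x^-1 - 1 + x
<D> = -A^-7 + A^-3 - 2A + 2A^5 - 2A^9 + 2A^13 - A^17; writhe -1
components 1, writhe -1 (13 crossings)
3-colorings: 3 of 3^13, det 11 — not tricolorable
note: the span of V is 6, forcing >= 6 crossings in any diagram


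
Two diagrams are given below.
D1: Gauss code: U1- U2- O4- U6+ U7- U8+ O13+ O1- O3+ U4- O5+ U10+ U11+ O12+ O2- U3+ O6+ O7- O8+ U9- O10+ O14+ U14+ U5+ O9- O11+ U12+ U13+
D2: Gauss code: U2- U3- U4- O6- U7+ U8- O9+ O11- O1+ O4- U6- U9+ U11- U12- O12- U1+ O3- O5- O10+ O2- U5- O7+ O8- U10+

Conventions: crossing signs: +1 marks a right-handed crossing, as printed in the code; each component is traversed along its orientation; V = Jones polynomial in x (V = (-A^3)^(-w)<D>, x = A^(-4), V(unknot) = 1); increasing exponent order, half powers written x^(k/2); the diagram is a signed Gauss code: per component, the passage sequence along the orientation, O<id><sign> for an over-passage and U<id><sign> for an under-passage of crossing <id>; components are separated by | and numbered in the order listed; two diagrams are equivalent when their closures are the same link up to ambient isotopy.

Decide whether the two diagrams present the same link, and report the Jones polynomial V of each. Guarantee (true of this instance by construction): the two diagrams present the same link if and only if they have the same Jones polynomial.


equivalent: no
D1 (bracket -A^-4 + 1 + A^8; 14 crossings at w = +4): V = x + x^3 - x^4
D2 (bracket A^-12; 12 crossings at w = -4): V = 1
key observation: 2 values of V(x) split the 2 diagrams


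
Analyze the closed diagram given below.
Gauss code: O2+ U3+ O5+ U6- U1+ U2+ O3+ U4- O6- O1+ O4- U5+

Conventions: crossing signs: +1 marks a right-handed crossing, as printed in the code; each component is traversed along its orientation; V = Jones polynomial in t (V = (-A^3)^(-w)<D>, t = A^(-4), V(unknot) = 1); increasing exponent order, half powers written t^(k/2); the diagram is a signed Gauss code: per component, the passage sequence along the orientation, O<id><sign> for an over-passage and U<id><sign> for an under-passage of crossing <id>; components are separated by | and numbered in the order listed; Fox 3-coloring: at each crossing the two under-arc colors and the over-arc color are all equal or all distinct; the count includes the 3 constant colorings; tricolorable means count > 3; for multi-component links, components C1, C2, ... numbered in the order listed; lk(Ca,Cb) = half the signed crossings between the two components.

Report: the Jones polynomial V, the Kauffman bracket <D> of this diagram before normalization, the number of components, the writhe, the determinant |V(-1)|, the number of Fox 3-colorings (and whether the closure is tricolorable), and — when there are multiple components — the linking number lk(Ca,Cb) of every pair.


Jones polynomial: V(t) = t + t^3 - t^4
<D> = -A^-10 + A^-6 + A^2; writhe +2
components 1, writhe +2 (6 crossings)
3-colorings: 9 of 3^6, det 3 — tricolorable
note: w = +2 (over 6 crossings) is diagram-only; (-A^3)^(-2) removes it from V


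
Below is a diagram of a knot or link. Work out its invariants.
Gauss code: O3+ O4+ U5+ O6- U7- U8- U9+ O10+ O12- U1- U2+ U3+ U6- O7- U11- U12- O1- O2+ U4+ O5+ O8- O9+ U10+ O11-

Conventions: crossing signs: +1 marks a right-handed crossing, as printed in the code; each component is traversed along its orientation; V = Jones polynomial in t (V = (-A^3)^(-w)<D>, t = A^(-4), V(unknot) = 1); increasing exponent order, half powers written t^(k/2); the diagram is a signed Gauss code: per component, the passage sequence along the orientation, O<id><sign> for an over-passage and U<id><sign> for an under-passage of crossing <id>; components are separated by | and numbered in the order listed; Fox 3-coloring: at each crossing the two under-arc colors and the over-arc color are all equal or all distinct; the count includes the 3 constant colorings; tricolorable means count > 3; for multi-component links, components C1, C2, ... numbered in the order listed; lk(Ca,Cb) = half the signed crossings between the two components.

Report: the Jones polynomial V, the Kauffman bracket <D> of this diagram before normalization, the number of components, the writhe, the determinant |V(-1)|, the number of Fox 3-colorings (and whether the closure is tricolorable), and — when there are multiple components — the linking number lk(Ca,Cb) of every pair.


V = -t^-3 + 2t^-2 - 2t^-1 + 3 - 2t + 2t^2 - t^3
<D> = -A^-12 + 2A^-8 - 2A^-4 + 3 - 2A^4 + 2A^8 - A^12 (w = 0)
1 component over 12 crossings, w = 0
3 Fox colorings among 3^12, |V(-1)| = 13: not tricolorable
why: w = 0 (over 12 crossings) is diagram-only; (-A^3)^(0) removes it from V


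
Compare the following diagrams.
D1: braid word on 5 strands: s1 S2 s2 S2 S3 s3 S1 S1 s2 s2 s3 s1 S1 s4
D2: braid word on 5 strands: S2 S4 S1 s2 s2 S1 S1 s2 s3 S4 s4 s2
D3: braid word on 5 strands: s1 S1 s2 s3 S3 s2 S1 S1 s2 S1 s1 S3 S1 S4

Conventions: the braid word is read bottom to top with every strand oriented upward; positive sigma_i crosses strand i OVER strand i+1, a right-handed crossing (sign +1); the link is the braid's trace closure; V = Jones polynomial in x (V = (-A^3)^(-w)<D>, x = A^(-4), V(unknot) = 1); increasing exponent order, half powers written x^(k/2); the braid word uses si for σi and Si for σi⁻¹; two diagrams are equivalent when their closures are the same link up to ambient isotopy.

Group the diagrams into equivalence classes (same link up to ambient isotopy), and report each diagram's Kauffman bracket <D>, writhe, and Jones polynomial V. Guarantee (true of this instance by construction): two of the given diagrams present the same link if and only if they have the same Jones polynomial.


classes: {D1} | {D2, D3}
V(D1) = x^-2 - x^-1 + 1 - x + x^2  [14 crossings, <D> = A^-2 - A^2 + A^6 - A^10 + A^14, w = +2]
V(D2) = -x^-3 + 2x^-2 - 2x^-1 + 3 - 2x + 2x^2 - x^3  (w 0, c 12, <D> = -A^-12 + 2A^-8 - 2A^-4 + 3 - 2A^4 + 2A^8 - A^12)
D3 (bracket -A^-18 + 2A^-14 - 2A^-10 + 3A^-6 - 2A^-2 + 2A^2 - A^6; 14 crossings at w = -2): V = -x^-3 + 2x^-2 - 2x^-1 + 3 - 2x + 2x^2 - x^3
note: comparing 3 Jones polynomials yields 2 groups


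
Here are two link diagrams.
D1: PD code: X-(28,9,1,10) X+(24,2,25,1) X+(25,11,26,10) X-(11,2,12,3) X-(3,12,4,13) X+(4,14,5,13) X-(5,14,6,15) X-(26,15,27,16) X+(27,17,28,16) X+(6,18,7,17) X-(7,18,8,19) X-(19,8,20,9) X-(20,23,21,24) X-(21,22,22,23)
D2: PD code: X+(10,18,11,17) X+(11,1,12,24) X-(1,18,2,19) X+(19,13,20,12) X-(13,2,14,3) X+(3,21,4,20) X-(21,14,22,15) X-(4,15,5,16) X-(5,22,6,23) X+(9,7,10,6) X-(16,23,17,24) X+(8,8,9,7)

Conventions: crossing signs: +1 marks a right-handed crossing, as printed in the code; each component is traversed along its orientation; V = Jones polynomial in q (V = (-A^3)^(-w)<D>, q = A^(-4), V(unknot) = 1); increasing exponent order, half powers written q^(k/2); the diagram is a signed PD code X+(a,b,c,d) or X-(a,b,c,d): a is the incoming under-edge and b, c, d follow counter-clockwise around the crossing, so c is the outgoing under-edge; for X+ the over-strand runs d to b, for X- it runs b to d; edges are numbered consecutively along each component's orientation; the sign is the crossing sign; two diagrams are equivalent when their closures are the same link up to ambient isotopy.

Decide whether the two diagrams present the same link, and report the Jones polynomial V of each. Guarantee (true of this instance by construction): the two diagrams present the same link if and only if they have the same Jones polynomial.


same link: no
V(D1) = -q^-4 + q^-3 + q^-1  [14 crossings, <D> = A^-8 + 1 - A^4, w = -4]
V(D2) = q^-5 - 2q^-4 + 2q^-3 - 2q^-2 + 2q^-1 - 1 + q  [12 crossings, <D> = A^-4 - 1 + 2A^4 - 2A^8 + 2A^12 - 2A^16 + A^20, w = 0]
insight: 2 values of V(q) split the 2 diagrams


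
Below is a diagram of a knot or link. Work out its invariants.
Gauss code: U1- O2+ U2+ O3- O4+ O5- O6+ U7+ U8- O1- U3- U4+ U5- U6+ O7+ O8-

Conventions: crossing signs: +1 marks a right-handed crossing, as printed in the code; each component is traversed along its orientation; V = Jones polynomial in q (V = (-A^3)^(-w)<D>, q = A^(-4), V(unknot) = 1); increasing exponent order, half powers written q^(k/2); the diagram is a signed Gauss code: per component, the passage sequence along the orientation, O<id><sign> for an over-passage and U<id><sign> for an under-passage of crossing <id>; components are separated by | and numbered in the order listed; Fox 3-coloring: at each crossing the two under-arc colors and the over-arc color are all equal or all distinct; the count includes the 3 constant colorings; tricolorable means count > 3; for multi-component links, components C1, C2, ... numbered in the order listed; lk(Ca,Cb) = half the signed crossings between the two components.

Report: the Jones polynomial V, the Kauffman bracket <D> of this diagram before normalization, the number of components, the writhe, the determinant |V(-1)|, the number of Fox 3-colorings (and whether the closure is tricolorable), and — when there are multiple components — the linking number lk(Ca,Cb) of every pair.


Jones polynomial: V(q) = 1
<D> = 1; writhe 0
components 1, writhe 0 (8 crossings)
3-colorings: 3 of 3^8, det 1 — not tricolorable
note: det 1 = |V(-1)|; not divisible by 3, so not tricolorable


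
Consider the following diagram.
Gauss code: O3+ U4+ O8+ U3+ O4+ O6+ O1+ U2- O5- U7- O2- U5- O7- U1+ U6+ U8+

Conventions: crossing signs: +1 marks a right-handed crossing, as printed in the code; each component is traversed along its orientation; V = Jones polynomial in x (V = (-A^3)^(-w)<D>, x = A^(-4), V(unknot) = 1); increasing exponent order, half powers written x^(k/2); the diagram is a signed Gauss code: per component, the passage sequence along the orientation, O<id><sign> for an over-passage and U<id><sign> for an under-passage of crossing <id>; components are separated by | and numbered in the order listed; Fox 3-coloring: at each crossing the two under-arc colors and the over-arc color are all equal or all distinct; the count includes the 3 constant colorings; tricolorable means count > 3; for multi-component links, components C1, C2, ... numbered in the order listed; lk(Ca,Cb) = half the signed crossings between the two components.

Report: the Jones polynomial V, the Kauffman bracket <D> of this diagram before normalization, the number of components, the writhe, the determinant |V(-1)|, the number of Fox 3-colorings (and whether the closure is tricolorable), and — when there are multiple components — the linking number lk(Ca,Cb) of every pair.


V = -x^-3 + x^-2 - x^-1 + 3 - x + x^2 - x^3
<D> = -A^-6 + A^-2 - A^2 + 3A^6 - A^10 + A^14 - A^18 (w = +2)
1 component over 8 crossings, w = +2
27 Fox colorings among 3^8, |V(-1)| = 9: tricolorable
why: w = +2 (over 8 crossings) is diagram-only; (-A^3)^(-2) removes it from V


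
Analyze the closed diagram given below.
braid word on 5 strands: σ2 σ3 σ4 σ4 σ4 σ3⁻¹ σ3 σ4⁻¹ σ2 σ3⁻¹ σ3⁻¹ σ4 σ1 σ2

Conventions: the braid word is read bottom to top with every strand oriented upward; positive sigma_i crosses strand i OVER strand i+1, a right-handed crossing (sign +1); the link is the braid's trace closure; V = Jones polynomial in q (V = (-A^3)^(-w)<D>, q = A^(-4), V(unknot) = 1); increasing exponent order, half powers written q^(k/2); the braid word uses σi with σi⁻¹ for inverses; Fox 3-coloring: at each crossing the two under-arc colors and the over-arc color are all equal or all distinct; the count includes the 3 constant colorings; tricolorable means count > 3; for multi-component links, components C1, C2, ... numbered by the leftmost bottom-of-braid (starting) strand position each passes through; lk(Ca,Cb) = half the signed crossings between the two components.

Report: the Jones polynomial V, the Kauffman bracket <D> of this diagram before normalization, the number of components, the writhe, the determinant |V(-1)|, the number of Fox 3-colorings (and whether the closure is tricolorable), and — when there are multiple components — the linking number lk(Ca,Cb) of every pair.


Jones polynomial: V(q) = 2q - 2q^2 + 3q^3 - 3q^4 + 2q^5 - 2q^6 + q^7
<D> = A^-10 - 2A^-6 + 2A^-2 - 3A^2 + 3A^6 - 2A^10 + 2A^14; writhe +6
components 1, writhe +6 (14 crossings)
3-colorings: 9 of 3^14, det 15 — tricolorable
note: det 15 = |V(-1)|; divisible by 3, so tricolorable


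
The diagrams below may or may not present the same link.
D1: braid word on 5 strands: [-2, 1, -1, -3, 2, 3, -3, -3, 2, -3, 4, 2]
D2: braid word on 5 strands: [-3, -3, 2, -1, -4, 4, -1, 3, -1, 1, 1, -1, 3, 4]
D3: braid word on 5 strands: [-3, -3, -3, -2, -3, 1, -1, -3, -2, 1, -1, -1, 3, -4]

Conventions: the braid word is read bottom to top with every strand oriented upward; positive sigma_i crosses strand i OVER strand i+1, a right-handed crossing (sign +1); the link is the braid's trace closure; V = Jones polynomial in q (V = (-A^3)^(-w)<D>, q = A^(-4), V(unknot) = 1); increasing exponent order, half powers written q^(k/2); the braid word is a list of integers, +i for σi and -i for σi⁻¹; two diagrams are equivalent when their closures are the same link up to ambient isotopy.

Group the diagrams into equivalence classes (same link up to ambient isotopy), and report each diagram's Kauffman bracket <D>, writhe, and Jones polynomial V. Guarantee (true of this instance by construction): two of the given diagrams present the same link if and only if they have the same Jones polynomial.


classes: {D1} | {D2} | {D3}
V(D1) = -q^-4 + q^-3 + q^-2 + q^-1 + 1 + q^2  [12 crossings, <D> = A^-8 + 1 + A^4 + A^8 + A^12 - A^16, w = 0]
V(D2) = q^-3 + q^-2 + q^-1 + 1  (w 0, c 14, <D> = 1 + A^4 + A^8 + A^12)
V(D3) = 2q^-6 + q^-4 + q^-2  (w -8, c 14, <D> = A^-16 + A^-8 + 2)
insight: 3 classes among 3 diagrams; unequal V(q) rules out equality


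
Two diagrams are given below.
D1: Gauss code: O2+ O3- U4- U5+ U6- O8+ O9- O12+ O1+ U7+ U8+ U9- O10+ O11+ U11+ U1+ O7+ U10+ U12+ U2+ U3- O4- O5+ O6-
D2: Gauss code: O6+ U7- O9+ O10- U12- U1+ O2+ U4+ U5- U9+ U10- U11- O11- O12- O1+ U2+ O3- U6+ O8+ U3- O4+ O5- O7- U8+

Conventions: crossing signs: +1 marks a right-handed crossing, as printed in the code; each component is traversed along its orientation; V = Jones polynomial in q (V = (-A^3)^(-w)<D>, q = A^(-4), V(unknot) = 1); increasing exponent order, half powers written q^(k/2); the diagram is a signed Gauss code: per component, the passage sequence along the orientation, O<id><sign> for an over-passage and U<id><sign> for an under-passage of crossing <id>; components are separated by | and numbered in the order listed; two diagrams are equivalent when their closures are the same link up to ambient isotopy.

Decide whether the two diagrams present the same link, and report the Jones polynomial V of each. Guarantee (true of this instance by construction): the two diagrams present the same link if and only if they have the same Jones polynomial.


equivalent: no
D1 (bracket -A^-4 + 1 + A^8; 12 crossings at w = +4): V = q + q^3 - q^4
V(D2) = q^-2 - q^-1 + 1 - q + q^2  (w 0, c 12, <D> = A^-8 - A^-4 + 1 - A^4 + A^8)
key observation: comparing 2 Jones polynomials yields 2 groups


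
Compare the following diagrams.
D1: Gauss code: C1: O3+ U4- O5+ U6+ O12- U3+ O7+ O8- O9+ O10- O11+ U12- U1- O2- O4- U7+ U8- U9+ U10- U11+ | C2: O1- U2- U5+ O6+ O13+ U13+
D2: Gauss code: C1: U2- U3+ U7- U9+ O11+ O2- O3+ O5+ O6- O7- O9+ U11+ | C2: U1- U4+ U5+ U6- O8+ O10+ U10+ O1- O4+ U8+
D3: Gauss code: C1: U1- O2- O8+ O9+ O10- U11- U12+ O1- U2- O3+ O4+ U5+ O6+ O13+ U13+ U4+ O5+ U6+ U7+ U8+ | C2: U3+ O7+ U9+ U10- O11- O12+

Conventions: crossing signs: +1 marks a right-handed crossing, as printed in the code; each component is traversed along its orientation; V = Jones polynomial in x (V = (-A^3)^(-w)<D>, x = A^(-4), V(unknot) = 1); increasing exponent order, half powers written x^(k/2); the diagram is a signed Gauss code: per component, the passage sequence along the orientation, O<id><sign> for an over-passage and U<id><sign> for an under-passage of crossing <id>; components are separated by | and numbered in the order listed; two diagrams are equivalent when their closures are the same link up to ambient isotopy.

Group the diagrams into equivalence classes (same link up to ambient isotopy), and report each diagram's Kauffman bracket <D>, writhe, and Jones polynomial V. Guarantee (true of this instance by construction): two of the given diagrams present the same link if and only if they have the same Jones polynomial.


classes: {D1} | {D2} | {D3}
V(D1) = -x^(-7/2) + x^(-5/2) - x^(-3/2) + x^(-1/2) - 2x^(1/2) + x^(3/2) - x^(5/2)  [13 crossings, <D> = A^-7 - A^-3 + 2A - A^5 + A^9 - A^13 + A^17, w = +1]
V(D2) = -x^(-1/2) - x^(1/2)  (w +3, c 11, <D> = A^7 + A^11)
D3 (bracket -A^-11 + A^-7 - A^-3 + 2A + A^9; 13 crossings at w = +5): V = -x^(3/2) - 2x^(7/2) + x^(9/2) - x^(11/2) + x^(13/2)
note: 3 values of V(x) split the 3 diagrams


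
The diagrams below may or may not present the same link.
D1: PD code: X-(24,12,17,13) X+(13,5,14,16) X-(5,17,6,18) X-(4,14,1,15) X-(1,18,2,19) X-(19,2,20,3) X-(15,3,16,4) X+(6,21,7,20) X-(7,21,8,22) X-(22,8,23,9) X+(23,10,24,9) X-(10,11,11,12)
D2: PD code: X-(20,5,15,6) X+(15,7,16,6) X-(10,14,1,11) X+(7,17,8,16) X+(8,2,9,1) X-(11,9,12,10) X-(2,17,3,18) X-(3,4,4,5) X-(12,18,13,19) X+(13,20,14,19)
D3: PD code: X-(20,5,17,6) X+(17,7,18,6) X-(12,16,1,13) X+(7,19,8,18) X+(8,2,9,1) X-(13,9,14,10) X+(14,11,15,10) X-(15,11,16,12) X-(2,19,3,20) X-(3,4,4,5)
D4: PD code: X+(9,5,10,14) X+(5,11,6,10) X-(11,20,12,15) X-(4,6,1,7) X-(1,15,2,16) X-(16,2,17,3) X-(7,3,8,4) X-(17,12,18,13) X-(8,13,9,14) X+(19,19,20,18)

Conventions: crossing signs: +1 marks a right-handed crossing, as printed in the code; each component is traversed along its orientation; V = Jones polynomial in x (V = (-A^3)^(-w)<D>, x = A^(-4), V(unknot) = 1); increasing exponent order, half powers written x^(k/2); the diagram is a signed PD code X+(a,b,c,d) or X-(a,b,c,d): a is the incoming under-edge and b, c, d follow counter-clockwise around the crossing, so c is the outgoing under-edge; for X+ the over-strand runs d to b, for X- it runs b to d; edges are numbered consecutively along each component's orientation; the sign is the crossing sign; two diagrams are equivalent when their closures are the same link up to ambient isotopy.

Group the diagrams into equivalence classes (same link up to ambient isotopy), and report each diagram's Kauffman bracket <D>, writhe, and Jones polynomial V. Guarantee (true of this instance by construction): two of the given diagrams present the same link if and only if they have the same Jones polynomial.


classes: {D1, D4} | {D2, D3}
V(D1) = x^-7 - x^-6 + 3x^-5 - x^-4 + 3x^-3 - 2x^-2 + x^-1  [12 crossings, <D> = A^-14 - 2A^-10 + 3A^-6 - A^-2 + 3A^2 - A^6 + A^10, w = -6]
V(D2) = x^-3 + x^-2 + x^-1 + 1  (w -2, c 10, <D> = A^-6 + A^-2 + A^2 + A^6)
D3 (bracket A^-6 + A^-2 + A^2 + A^6; 10 crossings at w = -2): V = x^-3 + x^-2 + x^-1 + 1
V(D4) = x^-7 - x^-6 + 3x^-5 - x^-4 + 3x^-3 - 2x^-2 + x^-1  (w -4, c 10, <D> = A^-8 - 2A^-4 + 3 - A^4 + 3A^8 - A^12 + A^16)
note: V(x) takes 2 values over 4 diagrams, fixing the grouping


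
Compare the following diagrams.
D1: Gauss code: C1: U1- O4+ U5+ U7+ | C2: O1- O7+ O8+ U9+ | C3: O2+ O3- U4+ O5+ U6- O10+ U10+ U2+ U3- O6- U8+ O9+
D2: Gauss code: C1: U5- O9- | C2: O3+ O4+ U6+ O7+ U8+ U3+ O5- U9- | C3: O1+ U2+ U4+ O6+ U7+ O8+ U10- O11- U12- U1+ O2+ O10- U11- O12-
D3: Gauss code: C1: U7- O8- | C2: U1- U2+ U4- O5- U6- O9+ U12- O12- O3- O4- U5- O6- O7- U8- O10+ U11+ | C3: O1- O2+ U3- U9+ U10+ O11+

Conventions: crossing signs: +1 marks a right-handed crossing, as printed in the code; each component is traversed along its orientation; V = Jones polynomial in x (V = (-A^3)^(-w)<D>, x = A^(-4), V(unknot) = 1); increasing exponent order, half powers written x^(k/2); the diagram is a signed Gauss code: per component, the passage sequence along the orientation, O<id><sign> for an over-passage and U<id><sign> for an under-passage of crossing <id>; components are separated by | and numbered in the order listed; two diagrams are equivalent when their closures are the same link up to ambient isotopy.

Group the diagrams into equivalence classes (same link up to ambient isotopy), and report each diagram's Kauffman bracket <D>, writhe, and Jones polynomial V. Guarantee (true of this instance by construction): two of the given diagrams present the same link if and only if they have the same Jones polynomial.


equivalence classes: {D1} | {D2} | {D3}
D1 (bracket A^-8 + 2 + A^8; 10 crossings at w = +4): V = x + 2x^3 + x^5
V(D2) = x^-1 + 2x - x^2 + 2x^3 - x^4 + x^5  (w +2, c 12, <D> = A^-14 - A^-10 + 2A^-6 - A^-2 + 2A^2 + A^10)
V(D3) = -x^-6 + x^-5 - 2x^-4 + 3x^-3 - x^-2 + 3x^-1 + x  (w -4, c 12, <D> = A^-16 + 3A^-8 - A^-4 + 3 - 2A^4 + A^8 - A^12)
observation: V(x) takes 3 values over 3 diagrams, fixing the grouping


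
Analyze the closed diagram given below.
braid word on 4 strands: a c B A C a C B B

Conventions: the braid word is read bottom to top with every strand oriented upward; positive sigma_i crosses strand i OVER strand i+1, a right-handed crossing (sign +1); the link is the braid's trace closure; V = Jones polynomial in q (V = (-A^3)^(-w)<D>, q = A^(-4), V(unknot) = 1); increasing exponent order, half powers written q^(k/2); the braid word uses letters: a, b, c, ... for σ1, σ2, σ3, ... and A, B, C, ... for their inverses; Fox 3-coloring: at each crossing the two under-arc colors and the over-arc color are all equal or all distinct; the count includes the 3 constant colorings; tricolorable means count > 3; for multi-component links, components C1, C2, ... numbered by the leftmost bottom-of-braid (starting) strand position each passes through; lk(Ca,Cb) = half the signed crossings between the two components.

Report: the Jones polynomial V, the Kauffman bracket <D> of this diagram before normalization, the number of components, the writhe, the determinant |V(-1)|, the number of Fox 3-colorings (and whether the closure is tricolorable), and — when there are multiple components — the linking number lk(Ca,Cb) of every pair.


Jones polynomial: V(q) = -q^-6 + q^-5 - q^-4 + 2q^-3 - q^-2 + q^-1
<D> = -A^-5 + A^-1 - 2A^3 + A^7 - A^11 + A^15; writhe -3
components 1, writhe -3 (9 crossings)
3-colorings: 3 of 3^9, det 7 — not tricolorable
note: w = -3 shifts under R1 moves; the (-A^3)^(3) factor cancels that in V


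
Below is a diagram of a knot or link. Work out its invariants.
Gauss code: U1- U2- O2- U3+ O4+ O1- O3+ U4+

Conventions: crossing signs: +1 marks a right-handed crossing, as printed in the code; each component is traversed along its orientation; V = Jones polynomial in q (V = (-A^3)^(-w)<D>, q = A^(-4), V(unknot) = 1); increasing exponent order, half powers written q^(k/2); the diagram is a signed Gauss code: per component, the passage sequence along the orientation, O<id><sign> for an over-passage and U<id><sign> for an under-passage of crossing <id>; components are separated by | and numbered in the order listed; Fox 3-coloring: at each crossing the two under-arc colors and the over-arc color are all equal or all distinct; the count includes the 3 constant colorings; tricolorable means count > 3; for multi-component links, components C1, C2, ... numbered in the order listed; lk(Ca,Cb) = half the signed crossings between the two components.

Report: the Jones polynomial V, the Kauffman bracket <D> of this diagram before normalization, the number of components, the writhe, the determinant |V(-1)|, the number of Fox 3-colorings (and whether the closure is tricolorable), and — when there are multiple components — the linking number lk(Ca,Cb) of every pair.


V(q) = 1
bracket: 1, w = 0
1 component, writhe 0, over 4 crossings
det 1, colorings 3 of 3^4 — not tricolorable
observation: det 1 = |V(-1)|; not divisible by 3, so not tricolorable


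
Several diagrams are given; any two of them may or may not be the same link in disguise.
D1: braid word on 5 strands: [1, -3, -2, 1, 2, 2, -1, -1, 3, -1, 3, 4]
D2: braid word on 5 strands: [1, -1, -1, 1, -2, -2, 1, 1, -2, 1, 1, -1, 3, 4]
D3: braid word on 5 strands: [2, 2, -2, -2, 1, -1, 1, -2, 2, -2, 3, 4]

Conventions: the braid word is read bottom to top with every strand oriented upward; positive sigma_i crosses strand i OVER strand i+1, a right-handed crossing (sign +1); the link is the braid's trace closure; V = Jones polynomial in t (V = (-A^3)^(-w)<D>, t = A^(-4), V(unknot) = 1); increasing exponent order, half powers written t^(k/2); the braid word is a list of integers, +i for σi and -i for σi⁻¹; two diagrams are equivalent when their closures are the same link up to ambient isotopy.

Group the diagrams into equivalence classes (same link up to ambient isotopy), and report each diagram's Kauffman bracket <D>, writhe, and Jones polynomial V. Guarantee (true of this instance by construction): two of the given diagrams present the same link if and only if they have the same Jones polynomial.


classes: {D1} | {D2} | {D3}
V(D1) = t^-2 - t^-1 + 1 - t + t^2  [12 crossings, <D> = A^-2 - A^2 + A^6 - A^10 + A^14, w = +2]
V(D2) = -t^-3 + 2t^-2 - 2t^-1 + 3 - 2t + 2t^2 - t^3  [14 crossings, <D> = -A^-6 + 2A^-2 - 2A^2 + 3A^6 - 2A^10 + 2A^14 - A^18, w = +2]
D3 (bracket A^6; 12 crossings at w = +2): V = 1
note: 3 values of V(t) split the 3 diagrams


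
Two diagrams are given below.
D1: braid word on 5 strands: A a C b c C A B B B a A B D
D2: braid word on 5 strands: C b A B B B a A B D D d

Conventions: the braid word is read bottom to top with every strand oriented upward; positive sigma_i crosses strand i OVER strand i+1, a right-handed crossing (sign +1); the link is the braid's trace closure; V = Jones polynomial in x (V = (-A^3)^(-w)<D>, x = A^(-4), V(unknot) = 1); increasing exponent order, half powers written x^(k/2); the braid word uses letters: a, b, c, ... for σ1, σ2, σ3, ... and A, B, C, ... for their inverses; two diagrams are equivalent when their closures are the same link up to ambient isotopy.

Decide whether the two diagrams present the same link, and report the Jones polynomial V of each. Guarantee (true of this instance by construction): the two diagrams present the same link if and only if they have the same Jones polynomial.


same link: yes
V(D1) = -x^-4 + x^-3 + x^-1  [14 crossings, <D> = A^-14 + A^-6 - A^-2, w = -6]
V(D2) = -x^-4 + x^-3 + x^-1  [12 crossings, <D> = A^-14 + A^-6 - A^-2, w = -6]
insight: all 2 diagrams share one V(x), hence one class


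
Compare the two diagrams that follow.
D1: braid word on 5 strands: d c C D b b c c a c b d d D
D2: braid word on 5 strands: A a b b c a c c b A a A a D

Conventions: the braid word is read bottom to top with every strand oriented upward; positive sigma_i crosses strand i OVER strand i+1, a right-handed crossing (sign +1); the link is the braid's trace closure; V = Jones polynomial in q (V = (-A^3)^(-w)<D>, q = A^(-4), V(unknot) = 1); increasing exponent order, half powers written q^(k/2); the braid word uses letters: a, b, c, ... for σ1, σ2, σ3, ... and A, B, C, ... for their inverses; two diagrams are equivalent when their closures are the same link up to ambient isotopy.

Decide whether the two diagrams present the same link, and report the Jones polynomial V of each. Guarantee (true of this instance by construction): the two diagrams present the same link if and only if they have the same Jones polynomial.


equivalent: yes
D1 (bracket A^-8 - 2A^-4 + 1 - 2A^4 + 2A^8 + A^16; 14 crossings at w = +8): V = q^2 + 2q^4 - 2q^5 + q^6 - 2q^7 + q^8
V(D2) = q^2 + 2q^4 - 2q^5 + q^6 - 2q^7 + q^8  (w +6, c 14, <D> = A^-14 - 2A^-10 + A^-6 - 2A^-2 + 2A^2 + A^10)
key observation: D2 (14 crossings) and D1 (14) are Markov-related braid presentations


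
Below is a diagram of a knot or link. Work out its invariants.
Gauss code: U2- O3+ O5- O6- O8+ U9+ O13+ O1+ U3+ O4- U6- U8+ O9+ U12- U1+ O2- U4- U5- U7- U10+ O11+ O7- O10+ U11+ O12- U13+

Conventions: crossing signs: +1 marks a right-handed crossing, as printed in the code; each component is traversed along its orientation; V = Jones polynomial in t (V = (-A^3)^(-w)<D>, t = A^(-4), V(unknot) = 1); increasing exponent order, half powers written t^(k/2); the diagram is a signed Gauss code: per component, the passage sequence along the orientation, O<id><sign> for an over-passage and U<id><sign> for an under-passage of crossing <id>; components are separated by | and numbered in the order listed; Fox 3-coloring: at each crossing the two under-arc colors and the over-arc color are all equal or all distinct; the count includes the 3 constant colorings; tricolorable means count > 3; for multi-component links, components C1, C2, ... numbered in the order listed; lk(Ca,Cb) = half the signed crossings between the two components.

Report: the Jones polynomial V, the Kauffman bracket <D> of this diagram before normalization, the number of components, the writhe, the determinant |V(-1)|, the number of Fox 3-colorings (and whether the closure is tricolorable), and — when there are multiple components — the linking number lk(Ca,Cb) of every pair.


V(t) = -t^-3 + t^-2 - t^-1 + 3 - t + t^2 - t^3
bracket: A^-9 - A^-5 + A^-1 - 3A^3 + A^7 - A^11 + A^15, w = +1
1 component, writhe +1, over 13 crossings
det 9, colorings 27 of 3^13 — tricolorable
observation: V is palindromic (span 6, det 9): t -> 1/t fixes it; necessary, not sufficient, for amphichirality


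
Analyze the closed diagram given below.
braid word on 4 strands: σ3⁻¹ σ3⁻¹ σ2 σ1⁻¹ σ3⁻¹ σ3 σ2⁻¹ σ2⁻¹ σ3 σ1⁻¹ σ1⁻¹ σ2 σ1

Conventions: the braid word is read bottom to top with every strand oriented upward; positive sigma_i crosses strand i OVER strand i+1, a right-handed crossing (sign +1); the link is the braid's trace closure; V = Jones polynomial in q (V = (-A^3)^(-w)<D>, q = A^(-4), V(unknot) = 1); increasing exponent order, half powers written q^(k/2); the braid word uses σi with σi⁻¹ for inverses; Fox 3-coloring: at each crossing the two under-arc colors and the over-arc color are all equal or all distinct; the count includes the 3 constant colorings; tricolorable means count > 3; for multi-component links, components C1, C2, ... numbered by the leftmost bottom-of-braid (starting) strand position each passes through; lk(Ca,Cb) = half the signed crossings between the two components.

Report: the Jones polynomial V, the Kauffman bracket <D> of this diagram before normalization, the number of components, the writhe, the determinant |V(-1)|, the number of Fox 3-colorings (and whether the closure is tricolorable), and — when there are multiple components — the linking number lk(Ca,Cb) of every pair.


Jones polynomial: V(q) = -q^-6 + q^-5 - q^-4 + 2q^-3 - q^-2 + q^-1
<D> = -A^-5 + A^-1 - 2A^3 + A^7 - A^11 + A^15; writhe -3
components 1, writhe -3 (13 crossings)
3-colorings: 3 of 3^13, det 7 — not tricolorable
note: the span of V is 5, forcing >= 5 crossings in any diagram


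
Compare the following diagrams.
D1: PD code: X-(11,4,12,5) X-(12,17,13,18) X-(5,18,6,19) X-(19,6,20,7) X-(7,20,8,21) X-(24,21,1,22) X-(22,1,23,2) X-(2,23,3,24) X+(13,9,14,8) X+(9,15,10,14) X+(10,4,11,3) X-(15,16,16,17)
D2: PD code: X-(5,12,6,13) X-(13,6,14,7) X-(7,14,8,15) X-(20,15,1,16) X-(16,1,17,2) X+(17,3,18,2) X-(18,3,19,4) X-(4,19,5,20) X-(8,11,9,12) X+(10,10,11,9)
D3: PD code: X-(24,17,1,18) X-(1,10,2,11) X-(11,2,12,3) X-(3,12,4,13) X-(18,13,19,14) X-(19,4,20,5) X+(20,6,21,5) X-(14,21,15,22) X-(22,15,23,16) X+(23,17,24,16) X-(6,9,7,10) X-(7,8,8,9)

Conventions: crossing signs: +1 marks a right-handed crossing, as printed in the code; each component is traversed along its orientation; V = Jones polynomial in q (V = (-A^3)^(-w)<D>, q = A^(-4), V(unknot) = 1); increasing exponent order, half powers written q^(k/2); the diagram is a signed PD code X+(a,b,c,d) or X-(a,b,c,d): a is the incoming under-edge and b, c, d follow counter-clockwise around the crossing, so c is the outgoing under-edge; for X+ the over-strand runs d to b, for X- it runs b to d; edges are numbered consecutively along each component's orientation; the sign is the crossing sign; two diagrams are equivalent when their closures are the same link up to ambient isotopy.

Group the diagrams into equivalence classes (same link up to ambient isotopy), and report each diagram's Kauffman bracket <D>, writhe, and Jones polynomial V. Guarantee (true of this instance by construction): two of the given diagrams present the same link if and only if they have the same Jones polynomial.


equivalence classes: {D1, D2, D3}
D1 (bracket A^-10 + 2A^-2 - 2A^2 + A^6 - 2A^10 + A^14; 12 crossings at w = -6): V = q^-8 - 2q^-7 + q^-6 - 2q^-5 + 2q^-4 + q^-2
V(D2) = q^-8 - 2q^-7 + q^-6 - 2q^-5 + 2q^-4 + q^-2  (w -6, c 10, <D> = A^-10 + 2A^-2 - 2A^2 + A^6 - 2A^10 + A^14)
D3 (bracket A^-16 + 2A^-8 - 2A^-4 + 1 - 2A^4 + A^8; 12 crossings at w = -8): V = q^-8 - 2q^-7 + q^-6 - 2q^-5 + 2q^-4 + q^-2
key observation: all 3 diagrams share one V(q), hence one class


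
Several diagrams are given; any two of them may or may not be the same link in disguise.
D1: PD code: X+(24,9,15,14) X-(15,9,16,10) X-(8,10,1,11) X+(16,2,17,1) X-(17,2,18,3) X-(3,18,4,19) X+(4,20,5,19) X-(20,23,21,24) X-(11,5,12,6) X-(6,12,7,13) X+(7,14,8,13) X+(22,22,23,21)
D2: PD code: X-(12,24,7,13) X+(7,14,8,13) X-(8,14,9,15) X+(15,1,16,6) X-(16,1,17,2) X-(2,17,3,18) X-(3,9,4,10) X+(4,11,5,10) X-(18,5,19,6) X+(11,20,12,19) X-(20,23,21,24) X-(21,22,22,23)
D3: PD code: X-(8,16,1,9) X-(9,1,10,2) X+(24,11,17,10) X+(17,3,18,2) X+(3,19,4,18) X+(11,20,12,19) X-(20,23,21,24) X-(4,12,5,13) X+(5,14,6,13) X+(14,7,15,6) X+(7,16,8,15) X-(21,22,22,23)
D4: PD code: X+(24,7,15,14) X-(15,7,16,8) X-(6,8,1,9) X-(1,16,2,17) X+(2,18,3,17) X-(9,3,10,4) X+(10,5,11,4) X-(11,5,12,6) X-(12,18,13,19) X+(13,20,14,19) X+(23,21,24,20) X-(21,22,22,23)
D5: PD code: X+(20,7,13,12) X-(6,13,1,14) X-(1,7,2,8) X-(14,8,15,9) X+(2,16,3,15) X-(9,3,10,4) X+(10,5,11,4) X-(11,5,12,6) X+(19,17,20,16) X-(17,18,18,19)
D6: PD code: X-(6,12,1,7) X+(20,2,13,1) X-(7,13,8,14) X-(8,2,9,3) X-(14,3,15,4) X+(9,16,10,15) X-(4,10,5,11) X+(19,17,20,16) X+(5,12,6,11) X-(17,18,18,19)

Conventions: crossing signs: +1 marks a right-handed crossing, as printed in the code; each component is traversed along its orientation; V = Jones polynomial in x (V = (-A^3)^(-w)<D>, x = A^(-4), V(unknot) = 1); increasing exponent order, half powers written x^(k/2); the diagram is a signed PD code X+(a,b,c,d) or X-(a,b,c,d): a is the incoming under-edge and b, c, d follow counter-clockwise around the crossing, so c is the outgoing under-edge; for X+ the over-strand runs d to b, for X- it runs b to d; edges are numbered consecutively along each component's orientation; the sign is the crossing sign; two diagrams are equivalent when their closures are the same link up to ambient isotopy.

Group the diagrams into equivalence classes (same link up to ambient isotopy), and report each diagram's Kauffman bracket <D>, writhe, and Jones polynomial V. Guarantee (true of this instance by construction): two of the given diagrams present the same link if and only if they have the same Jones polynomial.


classes: {D1, D2, D4, D5, D6} | {D3}
V(D1) = x^-3 + x^-2 + x^-1 + 1  [12 crossings, <D> = A^-6 + A^-2 + A^2 + A^6, w = -2]
V(D2) = x^-3 + x^-2 + x^-1 + 1  (w -4, c 12, <D> = A^-12 + A^-8 + A^-4 + 1)
D3 (bracket A^-14 + 2A^-6 + A^2; 12 crossings at w = +2): V = x + 2x^3 + x^5
V(D4) = x^-3 + x^-2 + x^-1 + 1  (w -2, c 12, <D> = A^-6 + A^-2 + A^2 + A^6)
V(D5) = x^-3 + x^-2 + x^-1 + 1  (w -2, c 10, <D> = A^-6 + A^-2 + A^2 + A^6)
D6 (bracket A^-6 + A^-2 + A^2 + A^6; 10 crossings at w = -2): V = x^-3 + x^-2 + x^-1 + 1
note: V(x) takes 2 values over 6 diagrams, fixing the grouping


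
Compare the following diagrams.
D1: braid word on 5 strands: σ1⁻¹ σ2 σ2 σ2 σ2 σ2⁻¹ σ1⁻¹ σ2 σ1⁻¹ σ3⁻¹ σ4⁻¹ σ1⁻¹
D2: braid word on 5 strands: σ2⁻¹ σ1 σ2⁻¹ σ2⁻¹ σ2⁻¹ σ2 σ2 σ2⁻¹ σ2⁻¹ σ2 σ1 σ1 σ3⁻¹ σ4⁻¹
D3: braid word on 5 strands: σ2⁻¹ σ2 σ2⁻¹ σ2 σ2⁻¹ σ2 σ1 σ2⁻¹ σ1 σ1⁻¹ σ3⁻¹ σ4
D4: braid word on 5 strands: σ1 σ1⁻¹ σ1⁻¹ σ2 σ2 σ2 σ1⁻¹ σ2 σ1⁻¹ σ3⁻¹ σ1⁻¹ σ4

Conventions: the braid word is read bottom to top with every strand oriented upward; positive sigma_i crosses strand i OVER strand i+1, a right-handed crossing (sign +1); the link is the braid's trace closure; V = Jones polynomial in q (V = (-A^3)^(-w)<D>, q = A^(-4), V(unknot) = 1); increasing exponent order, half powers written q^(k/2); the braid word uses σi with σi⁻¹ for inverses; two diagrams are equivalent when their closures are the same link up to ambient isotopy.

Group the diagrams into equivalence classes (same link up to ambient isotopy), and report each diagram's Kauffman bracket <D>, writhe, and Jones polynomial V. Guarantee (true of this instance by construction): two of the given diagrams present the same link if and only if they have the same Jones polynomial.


classes: {D1, D4} | {D2} | {D3}
V(D1) = q^-4 - 2q^-3 + 3q^-2 - 4q^-1 + 5 - 4q + 3q^2 - 2q^3 + q^4  [12 crossings, <D> = A^-22 - 2A^-18 + 3A^-14 - 4A^-10 + 5A^-6 - 4A^-2 + 3A^2 - 2A^6 + A^10, w = -2]
V(D2) = -q^-3 + 2q^-2 - 2q^-1 + 3 - 2q + 2q^2 - q^3  [14 crossings, <D> = -A^-18 + 2A^-14 - 2A^-10 + 3A^-6 - 2A^-2 + 2A^2 - A^6, w = -2]
V(D3) = 1  (w 0, c 12, <D> = 1)
V(D4) = q^-4 - 2q^-3 + 3q^-2 - 4q^-1 + 5 - 4q + 3q^2 - 2q^3 + q^4  (w 0, c 12, <D> = A^-16 - 2A^-12 + 3A^-8 - 4A^-4 + 5 - 4A^4 + 3A^8 - 2A^12 + A^16)
note: 3 values of V(q) split the 4 diagrams


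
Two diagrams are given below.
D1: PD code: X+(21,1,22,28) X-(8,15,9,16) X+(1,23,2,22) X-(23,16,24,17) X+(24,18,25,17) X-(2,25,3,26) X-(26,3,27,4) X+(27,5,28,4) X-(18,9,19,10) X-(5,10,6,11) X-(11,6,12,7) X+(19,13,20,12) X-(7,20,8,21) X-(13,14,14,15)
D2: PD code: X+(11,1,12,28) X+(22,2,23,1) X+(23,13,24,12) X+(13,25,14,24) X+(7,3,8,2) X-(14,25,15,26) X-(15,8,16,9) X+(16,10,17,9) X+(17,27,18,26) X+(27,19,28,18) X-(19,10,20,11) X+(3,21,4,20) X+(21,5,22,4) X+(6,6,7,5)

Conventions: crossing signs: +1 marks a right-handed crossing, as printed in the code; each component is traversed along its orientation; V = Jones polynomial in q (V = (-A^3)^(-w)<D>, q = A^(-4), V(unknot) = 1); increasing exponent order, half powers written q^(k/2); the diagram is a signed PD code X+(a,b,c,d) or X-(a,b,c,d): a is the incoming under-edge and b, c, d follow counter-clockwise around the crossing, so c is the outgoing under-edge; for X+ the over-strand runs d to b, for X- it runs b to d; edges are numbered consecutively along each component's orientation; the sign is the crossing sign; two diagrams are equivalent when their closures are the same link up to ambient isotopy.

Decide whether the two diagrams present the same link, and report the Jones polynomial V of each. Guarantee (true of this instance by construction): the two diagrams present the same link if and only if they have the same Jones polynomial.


equivalent: no
D1 (bracket A^-8 - A^-4 + 2 - A^4 + A^8 - A^12; 14 crossings at w = -4): V = -q^-6 + q^-5 - q^-4 + 2q^-3 - q^-2 + q^-1
D2 (bracket -A^-12 + 2A^-8 - 3A^-4 + 3 - 3A^4 + 3A^8 - A^12 + A^16; 14 crossings at w = +8): V = q^2 - q^3 + 3q^4 - 3q^5 + 3q^6 - 3q^7 + 2q^8 - q^9
key observation: 2 classes among 2 diagrams; unequal V(q) rules out equality
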